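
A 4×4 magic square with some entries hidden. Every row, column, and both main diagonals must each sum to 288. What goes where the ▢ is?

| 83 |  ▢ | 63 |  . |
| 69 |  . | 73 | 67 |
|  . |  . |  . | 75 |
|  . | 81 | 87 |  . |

The remaining cell in row 2 is (2,2) = 288 − 209 = 79.
Column 3 must total 288; the given cells sum to 223, so (3,3) = 65.
Main diagonal: 83 + 79 + 65 + ? = 288, so (4,4) = 61.
From row 4, 288 − (81 + 87 + 61) gives (4,1) = 59.
From column 1, 288 − (83 + 69 + 59) gives (3,1) = 77.
Column 4 must total 288; the given cells sum to 203, so (1,4) = 85.
Anti-diagonal: 85 + 73 + 59 + ? = 288, so (3,2) = 71.
The remaining cell in row 1 is (1,2) = 288 − 231 = 57.

57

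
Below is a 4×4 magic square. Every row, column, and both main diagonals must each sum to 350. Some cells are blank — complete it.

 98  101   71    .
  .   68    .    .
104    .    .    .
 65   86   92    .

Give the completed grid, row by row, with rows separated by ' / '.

98 101 71 80 / 83 68 110 89 / 104 95 77 74 / 65 86 92 107

From row 1, 350 − (98 + 101 + 71) gives (1,4) = 80.
Row 4: 65 + 86 + 92 + ? = 350, so (4,4) = 107.
The remaining cell in column 1 is (2,1) = 350 − 267 = 83.
The remaining cell in column 2 is (3,2) = 350 − 255 = 95.
Main diagonal needs 350; the known cells sum to 273, so (3,3) = 77.
Using anti-diagonal: 80 + 95 + 65 + ? → (2,3) = 350 − 240 = 110.
The remaining cell in row 2 is (2,4) = 350 − 261 = 89.
Row 3 must total 350; the given cells sum to 276, so (3,4) = 74.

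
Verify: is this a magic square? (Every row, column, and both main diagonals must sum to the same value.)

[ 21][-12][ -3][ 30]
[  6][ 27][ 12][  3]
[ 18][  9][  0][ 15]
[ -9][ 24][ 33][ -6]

No — column 4 sums to 42 but column 2 sums to 48.

Row 1: 21 + (-12) + (-3) + 30 = 36.
Row 2: 6 + 27 + 12 + 3 = 48.
Row 3: 18 + 9 + 0 + 15 = 42.
Row 4: -9 + 24 + 33 + (-6) = 42.
Column 1: 21 + 6 + 18 + (-9) = 36.
Column 2: -12 + 27 + 9 + 24 = 48.
Column 3: -3 + 12 + 0 + 33 = 42.
Column 4: 30 + 3 + 15 + (-6) = 42.
Main diagonal: 21 + 27 + 0 + (-6) = 42.
Anti-diagonal: 30 + 12 + 9 + (-9) = 42.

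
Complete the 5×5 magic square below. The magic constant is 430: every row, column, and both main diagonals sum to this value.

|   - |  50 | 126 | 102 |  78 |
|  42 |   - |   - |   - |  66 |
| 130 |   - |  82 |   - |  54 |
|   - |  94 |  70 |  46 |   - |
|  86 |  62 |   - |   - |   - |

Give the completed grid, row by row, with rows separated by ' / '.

74 50 126 102 78 / 42 118 114 90 66 / 130 106 82 58 54 / 98 94 70 46 122 / 86 62 38 134 110

Using row 1: 50 + 126 + 102 + 78 + ? → (1,1) = 430 − 356 = 74.
Using column 1: 74 + 42 + 130 + 86 + ? → (4,1) = 430 − 332 = 98.
Using anti-diagonal: 78 + 82 + 94 + 86 + ? → (2,4) = 430 − 340 = 90.
Row 4 must total 430; the given cells sum to 308, so (4,5) = 122.
Column 5: 78 + 66 + 54 + 122 + ? = 430, so (5,5) = 110.
From main diagonal, 430 − (74 + 82 + 46 + 110) gives (2,2) = 118.
Row 2 needs 430; the known cells sum to 316, so (2,3) = 114.
Using column 2: 50 + 118 + 94 + 62 + ? → (3,2) = 430 − 324 = 106.
The remaining cell in column 3 is (5,3) = 430 − 392 = 38.
From row 3, 430 − (130 + 106 + 82 + 54) gives (3,4) = 58.
From row 5, 430 − (86 + 62 + 38 + 110) gives (5,4) = 134.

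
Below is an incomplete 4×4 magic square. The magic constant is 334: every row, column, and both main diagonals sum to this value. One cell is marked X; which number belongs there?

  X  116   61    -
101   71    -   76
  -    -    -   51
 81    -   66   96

46

From row 2, 334 − (101 + 71 + 76) gives (2,3) = 86.
Using row 4: 81 + 66 + 96 + ? → (4,2) = 334 − 243 = 91.
The remaining cell in column 2 is (3,2) = 334 − 278 = 56.
Column 3 must total 334; the given cells sum to 213, so (3,3) = 121.
Column 4: 76 + 51 + 96 + ? = 334, so (1,4) = 111.
Main diagonal: 71 + 121 + 96 + ? = 334, so (1,1) = 46.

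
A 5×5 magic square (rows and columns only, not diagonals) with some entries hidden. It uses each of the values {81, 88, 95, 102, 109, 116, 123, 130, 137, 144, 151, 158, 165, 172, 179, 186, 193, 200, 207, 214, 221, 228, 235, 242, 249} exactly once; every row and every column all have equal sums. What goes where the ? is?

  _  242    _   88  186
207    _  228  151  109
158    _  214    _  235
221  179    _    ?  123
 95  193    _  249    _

The 25 entries sum to 4125, so each line sums to 4125/5 = 825.
Using row 2: 207 + 228 + 151 + 109 + ? → (2,2) = 825 − 695 = 130.
Column 1 must total 825; the given cells sum to 681, so (1,1) = 144.
The remaining cell in column 2 is (3,2) = 825 − 744 = 81.
From column 5, 825 − (186 + 109 + 235 + 123) gives (5,5) = 172.
From row 1, 825 − (144 + 242 + 88 + 186) gives (1,3) = 165.
Row 3 must total 825; the given cells sum to 688, so (3,4) = 137.
From row 5, 825 − (95 + 193 + 249 + 172) gives (5,3) = 116.
Column 3 must total 825; the given cells sum to 723, so (4,3) = 102.
Column 4 needs 825; the known cells sum to 625, so (4,4) = 200.

200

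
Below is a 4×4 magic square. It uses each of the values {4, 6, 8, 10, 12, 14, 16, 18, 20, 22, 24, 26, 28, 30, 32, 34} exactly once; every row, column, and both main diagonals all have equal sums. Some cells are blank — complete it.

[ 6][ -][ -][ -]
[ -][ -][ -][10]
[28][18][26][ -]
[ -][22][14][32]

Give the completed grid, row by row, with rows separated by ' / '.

The 16 entries sum to 304, so each line sums to 304/4 = 76.
Using row 3: 28 + 18 + 26 + ? → (3,4) = 76 − 72 = 4.
Using row 4: 22 + 14 + 32 + ? → (4,1) = 76 − 68 = 8.
From column 1, 76 − (6 + 28 + 8) gives (2,1) = 34.
Column 4 must total 76; the given cells sum to 46, so (1,4) = 30.
From main diagonal, 76 − (6 + 26 + 32) gives (2,2) = 12.
From anti-diagonal, 76 − (30 + 18 + 8) gives (2,3) = 20.
The remaining cell in column 2 is (1,2) = 76 − 52 = 24.
From column 3, 76 − (20 + 26 + 14) gives (1,3) = 16.

6 24 16 30 / 34 12 20 10 / 28 18 26 4 / 8 22 14 32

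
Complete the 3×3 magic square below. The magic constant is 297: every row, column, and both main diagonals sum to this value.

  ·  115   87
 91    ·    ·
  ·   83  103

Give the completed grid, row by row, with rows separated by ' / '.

Row 1 needs 297; the known cells sum to 202, so (1,1) = 95.
Row 3: 83 + 103 + ? = 297, so (3,1) = 111.
Using column 2: 115 + 83 + ? → (2,2) = 297 − 198 = 99.
Column 3 needs 297; the known cells sum to 190, so (2,3) = 107.

95 115 87 / 91 99 107 / 111 83 103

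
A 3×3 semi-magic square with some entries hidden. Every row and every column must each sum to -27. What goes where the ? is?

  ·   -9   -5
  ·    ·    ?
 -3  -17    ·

Using row 1: -9 + (-5) + ? → (1,1) = -27 − (-14) = -13.
From row 3, -27 − (-3 + (-17)) gives (3,3) = -7.
Column 1 must total -27; the given cells sum to -16, so (2,1) = -11.
Using column 2: -9 + (-17) + ? → (2,2) = -27 − (-26) = -1.
The remaining cell in column 3 is (2,3) = -27 − (-12) = -15.

-15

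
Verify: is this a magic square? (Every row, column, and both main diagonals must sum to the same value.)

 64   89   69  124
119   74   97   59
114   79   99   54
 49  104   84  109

No — anti-diagonal sums to 349 but row 1 sums to 346.

Row 1: 64 + 89 + 69 + 124 = 346.
Row 2: 119 + 74 + 97 + 59 = 349.
Row 3: 114 + 79 + 99 + 54 = 346.
Row 4: 49 + 104 + 84 + 109 = 346.
Column 1: 64 + 119 + 114 + 49 = 346.
Column 2: 89 + 74 + 79 + 104 = 346.
Column 3: 69 + 97 + 99 + 84 = 349.
Column 4: 124 + 59 + 54 + 109 = 346.
Main diagonal: 64 + 74 + 99 + 109 = 346.
Anti-diagonal: 124 + 97 + 79 + 49 = 349.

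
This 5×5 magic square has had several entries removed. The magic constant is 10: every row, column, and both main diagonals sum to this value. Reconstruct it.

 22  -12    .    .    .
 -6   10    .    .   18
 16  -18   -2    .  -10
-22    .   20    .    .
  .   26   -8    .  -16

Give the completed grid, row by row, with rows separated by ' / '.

22 -12 14 -20 6 / -6 10 -14 2 18 / 16 -18 -2 24 -10 / -22 4 20 -4 12 / 0 26 -8 8 -16

Row 3: 16 + (-18) + (-2) + (-10) + ? = 10, so (3,4) = 24.
The remaining cell in column 1 is (5,1) = 10 − 10 = 0.
Column 2: -12 + 10 + (-18) + 26 + ? = 10, so (4,2) = 4.
From main diagonal, 10 − (22 + 10 + (-2) + (-16)) gives (4,4) = -4.
The remaining cell in row 4 is (4,5) = 10 − (-2) = 12.
Row 5: 0 + 26 + (-8) + (-16) + ? = 10, so (5,4) = 8.
The remaining cell in column 5 is (1,5) = 10 − 4 = 6.
The remaining cell in anti-diagonal is (2,4) = 10 − 8 = 2.
From row 2, 10 − (-6 + 10 + 2 + 18) gives (2,3) = -14.
Column 3 must total 10; the given cells sum to -4, so (1,3) = 14.
Using column 4: 2 + 24 + (-4) + 8 + ? → (1,4) = 10 − 30 = -20.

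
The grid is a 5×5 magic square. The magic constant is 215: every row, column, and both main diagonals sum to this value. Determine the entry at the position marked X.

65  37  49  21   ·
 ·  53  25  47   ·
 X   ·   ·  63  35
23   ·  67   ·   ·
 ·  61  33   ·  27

Row 1: 65 + 37 + 49 + 21 + ? = 215, so (1,5) = 43.
Column 3: 49 + 25 + 67 + 33 + ? = 215, so (3,3) = 41.
From main diagonal, 215 − (65 + 53 + 41 + 27) gives (4,4) = 29.
The remaining cell in column 4 is (5,4) = 215 − 160 = 55.
The remaining cell in row 5 is (5,1) = 215 − 176 = 39.
Anti-diagonal: 43 + 47 + 41 + 39 + ? = 215, so (4,2) = 45.
From row 4, 215 − (23 + 45 + 67 + 29) gives (4,5) = 51.
Using column 2: 37 + 53 + 45 + 61 + ? → (3,2) = 215 − 196 = 19.
The remaining cell in column 5 is (2,5) = 215 − 156 = 59.
Row 2 needs 215; the known cells sum to 184, so (2,1) = 31.
The remaining cell in row 3 is (3,1) = 215 − 158 = 57.

57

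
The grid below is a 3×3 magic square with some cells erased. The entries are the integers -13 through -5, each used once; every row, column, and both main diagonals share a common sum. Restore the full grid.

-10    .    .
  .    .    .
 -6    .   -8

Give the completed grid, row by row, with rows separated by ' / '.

The entries are -13 through -5, which sum to -81, so each line sums to -81/3 = -27.
Row 3 needs -27; the known cells sum to -14, so (3,2) = -13.
Column 1 needs -27; the known cells sum to -16, so (2,1) = -11.
Main diagonal must total -27; the given cells sum to -18, so (2,2) = -9.
Using anti-diagonal: -9 + (-6) + ? → (1,3) = -27 − (-15) = -12.
Row 1 must total -27; the given cells sum to -22, so (1,2) = -5.
Row 2 must total -27; the given cells sum to -20, so (2,3) = -7.

-10 -5 -12 / -11 -9 -7 / -6 -13 -8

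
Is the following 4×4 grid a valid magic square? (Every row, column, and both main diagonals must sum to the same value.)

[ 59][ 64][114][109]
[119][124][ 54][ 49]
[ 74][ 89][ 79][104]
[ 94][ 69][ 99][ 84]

Yes

Row 1: 59 + 64 + 114 + 109 = 346.
Row 2: 119 + 124 + 54 + 49 = 346.
Row 3: 74 + 89 + 79 + 104 = 346.
Row 4: 94 + 69 + 99 + 84 = 346.
Column 1: 59 + 119 + 74 + 94 = 346.
Column 2: 64 + 124 + 89 + 69 = 346.
Column 3: 114 + 54 + 79 + 99 = 346.
Column 4: 109 + 49 + 104 + 84 = 346.
Main diagonal: 59 + 124 + 79 + 84 = 346.
Anti-diagonal: 109 + 54 + 89 + 94 = 346.
All lines sum to 346.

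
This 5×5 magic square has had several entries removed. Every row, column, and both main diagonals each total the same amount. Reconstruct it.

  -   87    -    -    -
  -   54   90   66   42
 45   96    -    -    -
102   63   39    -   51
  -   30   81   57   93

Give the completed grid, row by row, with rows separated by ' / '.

Column 2 is already complete: 87 + 54 + 96 + 63 + 30 = 330, so that is the magic constant.
The remaining cell in row 2 is (2,1) = 330 − 252 = 78.
Row 4 must total 330; the given cells sum to 255, so (4,4) = 75.
Row 5 must total 330; the given cells sum to 261, so (5,1) = 69.
The remaining cell in column 1 is (1,1) = 330 − 294 = 36.
The remaining cell in main diagonal is (3,3) = 330 − 258 = 72.
Anti-diagonal needs 330; the known cells sum to 270, so (1,5) = 60.
Column 3: 90 + 72 + 39 + 81 + ? = 330, so (1,3) = 48.
From column 5, 330 − (60 + 42 + 51 + 93) gives (3,5) = 84.
Row 1: 36 + 87 + 48 + 60 + ? = 330, so (1,4) = 99.
The remaining cell in row 3 is (3,4) = 330 − 297 = 33.

36 87 48 99 60 / 78 54 90 66 42 / 45 96 72 33 84 / 102 63 39 75 51 / 69 30 81 57 93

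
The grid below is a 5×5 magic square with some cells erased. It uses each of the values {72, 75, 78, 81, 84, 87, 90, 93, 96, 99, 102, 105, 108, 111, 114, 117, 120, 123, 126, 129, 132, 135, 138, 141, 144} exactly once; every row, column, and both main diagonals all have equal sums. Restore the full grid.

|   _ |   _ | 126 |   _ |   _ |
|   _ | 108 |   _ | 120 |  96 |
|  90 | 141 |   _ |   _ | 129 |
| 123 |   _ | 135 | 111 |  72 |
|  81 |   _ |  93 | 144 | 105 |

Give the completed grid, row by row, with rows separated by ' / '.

The 25 entries sum to 2700, so each line sums to 2700/5 = 540.
Using row 4: 123 + 135 + 111 + 72 + ? → (4,2) = 540 − 441 = 99.
Row 5: 81 + 93 + 144 + 105 + ? = 540, so (5,2) = 117.
From column 2, 540 − (108 + 141 + 99 + 117) gives (1,2) = 75.
Column 5 must total 540; the given cells sum to 402, so (1,5) = 138.
Anti-diagonal must total 540; the given cells sum to 438, so (3,3) = 102.
The remaining cell in row 3 is (3,4) = 540 − 462 = 78.
Column 3 must total 540; the given cells sum to 456, so (2,3) = 84.
From column 4, 540 − (120 + 78 + 111 + 144) gives (1,4) = 87.
Main diagonal: 108 + 102 + 111 + 105 + ? = 540, so (1,1) = 114.
Row 2 must total 540; the given cells sum to 408, so (2,1) = 132.

114 75 126 87 138 / 132 108 84 120 96 / 90 141 102 78 129 / 123 99 135 111 72 / 81 117 93 144 105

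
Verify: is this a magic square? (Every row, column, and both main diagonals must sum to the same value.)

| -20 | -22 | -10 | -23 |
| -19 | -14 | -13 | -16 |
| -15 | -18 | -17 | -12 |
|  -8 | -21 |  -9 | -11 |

No — row 3 sums to -62 but row 4 sums to -49.

Row 1: -20 + (-22) + (-10) + (-23) = -75.
Row 2: -19 + (-14) + (-13) + (-16) = -62.
Row 3: -15 + (-18) + (-17) + (-12) = -62.
Row 4: -8 + (-21) + (-9) + (-11) = -49.
Column 1: -20 + (-19) + (-15) + (-8) = -62.
Column 2: -22 + (-14) + (-18) + (-21) = -75.
Column 3: -10 + (-13) + (-17) + (-9) = -49.
Column 4: -23 + (-16) + (-12) + (-11) = -62.
Main diagonal: -20 + (-14) + (-17) + (-11) = -62.
Anti-diagonal: -23 + (-13) + (-18) + (-8) = -62.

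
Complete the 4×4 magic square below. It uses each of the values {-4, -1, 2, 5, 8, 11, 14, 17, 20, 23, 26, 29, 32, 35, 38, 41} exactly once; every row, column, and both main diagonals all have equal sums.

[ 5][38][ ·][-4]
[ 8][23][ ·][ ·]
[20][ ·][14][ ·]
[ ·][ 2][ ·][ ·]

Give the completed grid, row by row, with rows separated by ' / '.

The 16 entries sum to 296, so each line sums to 296/4 = 74.
From row 1, 74 − (5 + 38 + (-4)) gives (1,3) = 35.
Column 1 needs 74; the known cells sum to 33, so (4,1) = 41.
The remaining cell in column 2 is (3,2) = 74 − 63 = 11.
Using main diagonal: 5 + 23 + 14 + ? → (4,4) = 74 − 42 = 32.
Anti-diagonal: -4 + 11 + 41 + ? = 74, so (2,3) = 26.
Row 2 needs 74; the known cells sum to 57, so (2,4) = 17.
Row 3 must total 74; the given cells sum to 45, so (3,4) = 29.
Row 4 needs 74; the known cells sum to 75, so (4,3) = -1.

5 38 35 -4 / 8 23 26 17 / 20 11 14 29 / 41 2 -1 32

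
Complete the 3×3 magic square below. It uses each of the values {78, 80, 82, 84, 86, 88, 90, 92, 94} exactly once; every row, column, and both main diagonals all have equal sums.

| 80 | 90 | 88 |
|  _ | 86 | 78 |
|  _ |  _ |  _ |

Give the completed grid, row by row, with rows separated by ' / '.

80 90 88 / 94 86 78 / 84 82 92

The 9 entries sum to 774, so each line sums to 774/3 = 258.
Row 2 must total 258; the given cells sum to 164, so (2,1) = 94.
Using column 1: 80 + 94 + ? → (3,1) = 258 − 174 = 84.
Column 2: 90 + 86 + ? = 258, so (3,2) = 82.
Using column 3: 88 + 78 + ? → (3,3) = 258 − 166 = 92.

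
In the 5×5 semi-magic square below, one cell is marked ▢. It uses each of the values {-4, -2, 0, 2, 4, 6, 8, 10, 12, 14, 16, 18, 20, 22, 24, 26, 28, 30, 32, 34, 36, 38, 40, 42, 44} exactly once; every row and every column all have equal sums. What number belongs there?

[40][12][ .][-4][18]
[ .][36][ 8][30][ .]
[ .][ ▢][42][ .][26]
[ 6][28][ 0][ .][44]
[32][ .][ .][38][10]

The 25 entries sum to 500, so each line sums to 500/5 = 100.
Row 1 must total 100; the given cells sum to 66, so (1,3) = 34.
Using row 4: 6 + 28 + 0 + 44 + ? → (4,4) = 100 − 78 = 22.
Using column 3: 34 + 8 + 42 + 0 + ? → (5,3) = 100 − 84 = 16.
From column 4, 100 − (-4 + 30 + 22 + 38) gives (3,4) = 14.
Using column 5: 18 + 26 + 44 + 10 + ? → (2,5) = 100 − 98 = 2.
Row 2: 36 + 8 + 30 + 2 + ? = 100, so (2,1) = 24.
The remaining cell in row 5 is (5,2) = 100 − 96 = 4.
From column 1, 100 − (40 + 24 + 6 + 32) gives (3,1) = -2.
Using column 2: 12 + 36 + 28 + 4 + ? → (3,2) = 100 − 80 = 20.

20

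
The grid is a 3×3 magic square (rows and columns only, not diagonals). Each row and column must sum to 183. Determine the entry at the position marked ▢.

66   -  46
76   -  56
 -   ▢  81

61

The remaining cell in row 1 is (1,2) = 183 − 112 = 71.
Row 2 must total 183; the given cells sum to 132, so (2,2) = 51.
Column 1 must total 183; the given cells sum to 142, so (3,1) = 41.
Column 2 must total 183; the given cells sum to 122, so (3,2) = 61.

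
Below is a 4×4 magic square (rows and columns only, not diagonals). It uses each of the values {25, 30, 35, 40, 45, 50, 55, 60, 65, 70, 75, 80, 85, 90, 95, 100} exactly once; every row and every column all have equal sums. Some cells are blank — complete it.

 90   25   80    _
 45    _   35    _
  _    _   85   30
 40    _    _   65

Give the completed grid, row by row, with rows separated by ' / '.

90 25 80 55 / 45 70 35 100 / 75 60 85 30 / 40 95 50 65

The 16 entries sum to 1000, so each line sums to 1000/4 = 250.
Row 1 must total 250; the given cells sum to 195, so (1,4) = 55.
Column 1 needs 250; the known cells sum to 175, so (3,1) = 75.
Using column 3: 80 + 35 + 85 + ? → (4,3) = 250 − 200 = 50.
Column 4 needs 250; the known cells sum to 150, so (2,4) = 100.
The remaining cell in row 2 is (2,2) = 250 − 180 = 70.
Row 3 needs 250; the known cells sum to 190, so (3,2) = 60.
The remaining cell in row 4 is (4,2) = 250 − 155 = 95.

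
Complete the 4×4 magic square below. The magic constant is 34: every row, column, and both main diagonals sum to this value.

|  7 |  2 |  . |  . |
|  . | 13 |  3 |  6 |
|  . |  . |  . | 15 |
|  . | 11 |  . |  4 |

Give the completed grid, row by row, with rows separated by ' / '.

7 2 16 9 / 12 13 3 6 / 1 8 10 15 / 14 11 5 4

Row 2 must total 34; the given cells sum to 22, so (2,1) = 12.
Using column 2: 2 + 13 + 11 + ? → (3,2) = 34 − 26 = 8.
Column 4 needs 34; the known cells sum to 25, so (1,4) = 9.
The remaining cell in main diagonal is (3,3) = 34 − 24 = 10.
The remaining cell in anti-diagonal is (4,1) = 34 − 20 = 14.
From row 1, 34 − (7 + 2 + 9) gives (1,3) = 16.
Using row 3: 8 + 10 + 15 + ? → (3,1) = 34 − 33 = 1.
Row 4: 14 + 11 + 4 + ? = 34, so (4,3) = 5.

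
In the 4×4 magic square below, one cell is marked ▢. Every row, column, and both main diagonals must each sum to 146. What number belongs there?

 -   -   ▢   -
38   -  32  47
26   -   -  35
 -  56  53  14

17

The remaining cell in row 2 is (2,2) = 146 − 117 = 29.
The remaining cell in row 4 is (4,1) = 146 − 123 = 23.
The remaining cell in column 1 is (1,1) = 146 − 87 = 59.
From column 4, 146 − (47 + 35 + 14) gives (1,4) = 50.
Main diagonal needs 146; the known cells sum to 102, so (3,3) = 44.
Anti-diagonal: 50 + 32 + 23 + ? = 146, so (3,2) = 41.
The remaining cell in column 2 is (1,2) = 146 − 126 = 20.
Using column 3: 32 + 44 + 53 + ? → (1,3) = 146 − 129 = 17.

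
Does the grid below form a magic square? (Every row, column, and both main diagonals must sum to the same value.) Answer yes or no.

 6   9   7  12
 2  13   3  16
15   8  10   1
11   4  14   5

Yes

Row 1: 6 + 9 + 7 + 12 = 34.
Row 2: 2 + 13 + 3 + 16 = 34.
Row 3: 15 + 8 + 10 + 1 = 34.
Row 4: 11 + 4 + 14 + 5 = 34.
Column 1: 6 + 2 + 15 + 11 = 34.
Column 2: 9 + 13 + 8 + 4 = 34.
Column 3: 7 + 3 + 10 + 14 = 34.
Column 4: 12 + 16 + 1 + 5 = 34.
Main diagonal: 6 + 13 + 10 + 5 = 34.
Anti-diagonal: 12 + 3 + 8 + 11 = 34.
All lines sum to 34.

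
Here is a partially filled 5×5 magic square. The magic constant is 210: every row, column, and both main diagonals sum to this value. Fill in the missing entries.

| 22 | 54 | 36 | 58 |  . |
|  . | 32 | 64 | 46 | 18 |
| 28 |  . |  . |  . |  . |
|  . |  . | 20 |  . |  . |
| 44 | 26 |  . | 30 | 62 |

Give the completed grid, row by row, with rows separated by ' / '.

From row 1, 210 − (22 + 54 + 36 + 58) gives (1,5) = 40.
Row 2: 32 + 64 + 46 + 18 + ? = 210, so (2,1) = 50.
The remaining cell in row 5 is (5,3) = 210 − 162 = 48.
Column 1 must total 210; the given cells sum to 144, so (4,1) = 66.
The remaining cell in column 3 is (3,3) = 210 − 168 = 42.
Using main diagonal: 22 + 32 + 42 + 62 + ? → (4,4) = 210 − 158 = 52.
Using anti-diagonal: 40 + 46 + 42 + 44 + ? → (4,2) = 210 − 172 = 38.
Row 4 must total 210; the given cells sum to 176, so (4,5) = 34.
Using column 2: 54 + 32 + 38 + 26 + ? → (3,2) = 210 − 150 = 60.
Using column 4: 58 + 46 + 52 + 30 + ? → (3,4) = 210 − 186 = 24.
From column 5, 210 − (40 + 18 + 34 + 62) gives (3,5) = 56.

22 54 36 58 40 / 50 32 64 46 18 / 28 60 42 24 56 / 66 38 20 52 34 / 44 26 48 30 62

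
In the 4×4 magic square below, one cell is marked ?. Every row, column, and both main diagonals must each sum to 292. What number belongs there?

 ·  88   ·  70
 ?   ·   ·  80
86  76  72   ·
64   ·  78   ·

68

Row 3: 86 + 76 + 72 + ? = 292, so (3,4) = 58.
Using column 4: 70 + 80 + 58 + ? → (4,4) = 292 − 208 = 84.
Anti-diagonal: 70 + 76 + 64 + ? = 292, so (2,3) = 82.
The remaining cell in row 4 is (4,2) = 292 − 226 = 66.
Column 2 needs 292; the known cells sum to 230, so (2,2) = 62.
Using column 3: 82 + 72 + 78 + ? → (1,3) = 292 − 232 = 60.
Main diagonal needs 292; the known cells sum to 218, so (1,1) = 74.
Row 2: 62 + 82 + 80 + ? = 292, so (2,1) = 68.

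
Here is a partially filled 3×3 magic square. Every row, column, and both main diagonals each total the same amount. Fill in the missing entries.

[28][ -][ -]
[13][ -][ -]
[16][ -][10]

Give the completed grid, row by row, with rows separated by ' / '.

28 7 22 / 13 19 25 / 16 31 10

Column 1 is already complete: 28 + 13 + 16 = 57, so that is the magic constant.
The remaining cell in row 3 is (3,2) = 57 − 26 = 31.
From main diagonal, 57 − (28 + 10) gives (2,2) = 19.
Anti-diagonal: 19 + 16 + ? = 57, so (1,3) = 22.
Using row 1: 28 + 22 + ? → (1,2) = 57 − 50 = 7.
Using row 2: 13 + 19 + ? → (2,3) = 57 − 32 = 25.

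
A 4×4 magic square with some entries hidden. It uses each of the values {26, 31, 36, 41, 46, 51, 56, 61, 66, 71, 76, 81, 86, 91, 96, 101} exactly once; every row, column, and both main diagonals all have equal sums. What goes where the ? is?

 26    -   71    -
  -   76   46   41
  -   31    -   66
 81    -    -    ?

The 16 entries sum to 1016, so each line sums to 1016/4 = 254.
The remaining cell in row 2 is (2,1) = 254 − 163 = 91.
Column 1 must total 254; the given cells sum to 198, so (3,1) = 56.
From anti-diagonal, 254 − (46 + 31 + 81) gives (1,4) = 96.
Row 1 needs 254; the known cells sum to 193, so (1,2) = 61.
Row 3 needs 254; the known cells sum to 153, so (3,3) = 101.
From column 2, 254 − (61 + 76 + 31) gives (4,2) = 86.
Using column 3: 71 + 46 + 101 + ? → (4,3) = 254 − 218 = 36.
Column 4 must total 254; the given cells sum to 203, so (4,4) = 51.

51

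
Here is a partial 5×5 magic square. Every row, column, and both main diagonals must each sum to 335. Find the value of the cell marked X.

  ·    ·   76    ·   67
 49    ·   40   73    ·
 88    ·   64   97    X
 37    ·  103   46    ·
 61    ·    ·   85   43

From column 1, 335 − (49 + 88 + 37 + 61) gives (1,1) = 100.
The remaining cell in column 3 is (5,3) = 335 − 283 = 52.
Column 4 must total 335; the given cells sum to 301, so (1,4) = 34.
Main diagonal needs 335; the known cells sum to 253, so (2,2) = 82.
Anti-diagonal must total 335; the given cells sum to 265, so (4,2) = 70.
Row 1 must total 335; the given cells sum to 277, so (1,2) = 58.
The remaining cell in row 2 is (2,5) = 335 − 244 = 91.
From row 4, 335 − (37 + 70 + 103 + 46) gives (4,5) = 79.
Using row 5: 61 + 52 + 85 + 43 + ? → (5,2) = 335 − 241 = 94.
Column 2: 58 + 82 + 70 + 94 + ? = 335, so (3,2) = 31.
The remaining cell in column 5 is (3,5) = 335 − 280 = 55.

55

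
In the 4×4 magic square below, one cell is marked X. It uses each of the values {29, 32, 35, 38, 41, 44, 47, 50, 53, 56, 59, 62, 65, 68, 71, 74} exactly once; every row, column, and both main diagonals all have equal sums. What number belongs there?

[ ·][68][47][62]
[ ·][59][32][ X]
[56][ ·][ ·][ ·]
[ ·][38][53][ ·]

65

The 16 entries sum to 824, so each line sums to 824/4 = 206.
From row 1, 206 − (68 + 47 + 62) gives (1,1) = 29.
Column 2: 68 + 59 + 38 + ? = 206, so (3,2) = 41.
Column 3: 47 + 32 + 53 + ? = 206, so (3,3) = 74.
Main diagonal needs 206; the known cells sum to 162, so (4,4) = 44.
Anti-diagonal must total 206; the given cells sum to 135, so (4,1) = 71.
From row 3, 206 − (56 + 41 + 74) gives (3,4) = 35.
Column 1 must total 206; the given cells sum to 156, so (2,1) = 50.
Column 4 needs 206; the known cells sum to 141, so (2,4) = 65.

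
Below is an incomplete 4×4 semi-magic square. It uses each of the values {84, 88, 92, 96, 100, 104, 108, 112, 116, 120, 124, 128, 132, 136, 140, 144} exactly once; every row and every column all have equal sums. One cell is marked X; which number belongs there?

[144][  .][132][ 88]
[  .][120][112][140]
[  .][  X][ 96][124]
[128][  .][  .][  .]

136

The 16 entries sum to 1824, so each line sums to 1824/4 = 456.
The remaining cell in row 1 is (1,2) = 456 − 364 = 92.
The remaining cell in row 2 is (2,1) = 456 − 372 = 84.
Column 1 needs 456; the known cells sum to 356, so (3,1) = 100.
Column 3 must total 456; the given cells sum to 340, so (4,3) = 116.
Column 4 needs 456; the known cells sum to 352, so (4,4) = 104.
Using row 3: 100 + 96 + 124 + ? → (3,2) = 456 − 320 = 136.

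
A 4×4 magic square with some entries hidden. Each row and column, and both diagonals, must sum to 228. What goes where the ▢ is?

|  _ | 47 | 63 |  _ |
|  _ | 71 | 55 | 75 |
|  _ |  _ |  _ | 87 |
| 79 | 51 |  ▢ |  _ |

67

Row 2 must total 228; the given cells sum to 201, so (2,1) = 27.
From column 2, 228 − (47 + 71 + 51) gives (3,2) = 59.
From anti-diagonal, 228 − (55 + 59 + 79) gives (1,4) = 35.
Using row 1: 47 + 63 + 35 + ? → (1,1) = 228 − 145 = 83.
From column 1, 228 − (83 + 27 + 79) gives (3,1) = 39.
Using column 4: 35 + 75 + 87 + ? → (4,4) = 228 − 197 = 31.
The remaining cell in main diagonal is (3,3) = 228 − 185 = 43.
Row 4: 79 + 51 + 31 + ? = 228, so (4,3) = 67.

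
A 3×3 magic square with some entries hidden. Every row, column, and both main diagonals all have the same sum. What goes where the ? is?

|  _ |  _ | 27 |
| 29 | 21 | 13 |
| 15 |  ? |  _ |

25

Row 2 is complete and sums to 63; that is the magic constant.
Column 1 needs 63; the known cells sum to 44, so (1,1) = 19.
Using column 3: 27 + 13 + ? → (3,3) = 63 − 40 = 23.
Row 1: 19 + 27 + ? = 63, so (1,2) = 17.
Row 3 needs 63; the known cells sum to 38, so (3,2) = 25.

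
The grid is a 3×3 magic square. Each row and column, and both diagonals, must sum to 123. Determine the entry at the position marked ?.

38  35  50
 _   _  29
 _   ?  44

47

Main diagonal must total 123; the given cells sum to 82, so (2,2) = 41.
Using anti-diagonal: 50 + 41 + ? → (3,1) = 123 − 91 = 32.
Row 2: 41 + 29 + ? = 123, so (2,1) = 53.
Row 3 needs 123; the known cells sum to 76, so (3,2) = 47.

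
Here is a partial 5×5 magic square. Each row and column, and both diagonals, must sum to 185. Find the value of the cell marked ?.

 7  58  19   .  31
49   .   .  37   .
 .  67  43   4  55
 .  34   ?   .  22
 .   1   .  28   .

10

Row 1: 7 + 58 + 19 + 31 + ? = 185, so (1,4) = 70.
From row 3, 185 − (67 + 43 + 4 + 55) gives (3,1) = 16.
Using column 2: 58 + 67 + 34 + 1 + ? → (2,2) = 185 − 160 = 25.
Column 4 must total 185; the given cells sum to 139, so (4,4) = 46.
Main diagonal must total 185; the given cells sum to 121, so (5,5) = 64.
Anti-diagonal: 31 + 37 + 43 + 34 + ? = 185, so (5,1) = 40.
Using row 5: 40 + 1 + 28 + 64 + ? → (5,3) = 185 − 133 = 52.
Column 1 must total 185; the given cells sum to 112, so (4,1) = 73.
The remaining cell in column 5 is (2,5) = 185 − 172 = 13.
The remaining cell in row 2 is (2,3) = 185 − 124 = 61.
Row 4 needs 185; the known cells sum to 175, so (4,3) = 10.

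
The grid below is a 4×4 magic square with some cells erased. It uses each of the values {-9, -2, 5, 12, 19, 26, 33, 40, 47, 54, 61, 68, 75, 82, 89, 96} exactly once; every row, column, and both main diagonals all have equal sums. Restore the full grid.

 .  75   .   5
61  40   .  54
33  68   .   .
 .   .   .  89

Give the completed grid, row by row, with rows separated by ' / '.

The 16 entries sum to 696, so each line sums to 696/4 = 174.
Row 2 needs 174; the known cells sum to 155, so (2,3) = 19.
Using column 2: 75 + 40 + 68 + ? → (4,2) = 174 − 183 = -9.
Using column 4: 5 + 54 + 89 + ? → (3,4) = 174 − 148 = 26.
Anti-diagonal needs 174; the known cells sum to 92, so (4,1) = 82.
Row 3 needs 174; the known cells sum to 127, so (3,3) = 47.
Row 4: 82 + (-9) + 89 + ? = 174, so (4,3) = 12.
The remaining cell in column 1 is (1,1) = 174 − 176 = -2.
From column 3, 174 − (19 + 47 + 12) gives (1,3) = 96.

-2 75 96 5 / 61 40 19 54 / 33 68 47 26 / 82 -9 12 89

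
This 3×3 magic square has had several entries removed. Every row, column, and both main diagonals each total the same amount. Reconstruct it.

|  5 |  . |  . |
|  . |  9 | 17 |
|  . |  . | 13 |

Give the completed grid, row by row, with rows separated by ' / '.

Main diagonal is already complete: 5 + 9 + 13 = 27, so that is the magic constant.
Row 2: 9 + 17 + ? = 27, so (2,1) = 1.
Using column 1: 5 + 1 + ? → (3,1) = 27 − 6 = 21.
Column 3: 17 + 13 + ? = 27, so (1,3) = -3.
Row 1 needs 27; the known cells sum to 2, so (1,2) = 25.
From row 3, 27 − (21 + 13) gives (3,2) = -7.

5 25 -3 / 1 9 17 / 21 -7 13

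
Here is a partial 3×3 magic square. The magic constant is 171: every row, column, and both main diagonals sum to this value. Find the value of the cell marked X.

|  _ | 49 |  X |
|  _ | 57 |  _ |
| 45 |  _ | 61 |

69

Row 3 needs 171; the known cells sum to 106, so (3,2) = 65.
Main diagonal needs 171; the known cells sum to 118, so (1,1) = 53.
The remaining cell in anti-diagonal is (1,3) = 171 − 102 = 69.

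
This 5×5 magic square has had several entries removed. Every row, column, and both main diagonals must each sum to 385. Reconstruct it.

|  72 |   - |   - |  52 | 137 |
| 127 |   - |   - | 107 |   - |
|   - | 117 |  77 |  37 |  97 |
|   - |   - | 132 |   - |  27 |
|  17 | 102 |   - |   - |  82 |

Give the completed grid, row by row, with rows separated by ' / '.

72 32 92 52 137 / 127 87 22 107 42 / 57 117 77 37 97 / 112 47 132 67 27 / 17 102 62 122 82

The remaining cell in row 3 is (3,1) = 385 − 328 = 57.
Column 1 needs 385; the known cells sum to 273, so (4,1) = 112.
Column 5 needs 385; the known cells sum to 343, so (2,5) = 42.
The remaining cell in anti-diagonal is (4,2) = 385 − 338 = 47.
From row 4, 385 − (112 + 47 + 132 + 27) gives (4,4) = 67.
Column 4 needs 385; the known cells sum to 263, so (5,4) = 122.
Main diagonal must total 385; the given cells sum to 298, so (2,2) = 87.
Using row 2: 127 + 87 + 107 + 42 + ? → (2,3) = 385 − 363 = 22.
Row 5: 17 + 102 + 122 + 82 + ? = 385, so (5,3) = 62.
Column 2: 87 + 117 + 47 + 102 + ? = 385, so (1,2) = 32.
The remaining cell in column 3 is (1,3) = 385 − 293 = 92.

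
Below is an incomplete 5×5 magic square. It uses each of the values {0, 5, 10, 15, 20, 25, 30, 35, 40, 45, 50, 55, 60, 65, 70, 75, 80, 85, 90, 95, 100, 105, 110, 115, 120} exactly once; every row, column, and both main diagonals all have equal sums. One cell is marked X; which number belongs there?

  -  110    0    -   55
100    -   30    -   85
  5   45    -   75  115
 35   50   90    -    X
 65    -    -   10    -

The 25 entries sum to 1500, so each line sums to 1500/5 = 300.
Row 3: 5 + 45 + 75 + 115 + ? = 300, so (3,3) = 60.
From column 1, 300 − (100 + 5 + 35 + 65) gives (1,1) = 95.
Column 3 must total 300; the given cells sum to 180, so (5,3) = 120.
Anti-diagonal needs 300; the known cells sum to 230, so (2,4) = 70.
From row 1, 300 − (95 + 110 + 0 + 55) gives (1,4) = 40.
The remaining cell in row 2 is (2,2) = 300 − 285 = 15.
Column 2 needs 300; the known cells sum to 220, so (5,2) = 80.
Column 4 needs 300; the known cells sum to 195, so (4,4) = 105.
Main diagonal: 95 + 15 + 60 + 105 + ? = 300, so (5,5) = 25.
Using row 4: 35 + 50 + 90 + 105 + ? → (4,5) = 300 − 280 = 20.

20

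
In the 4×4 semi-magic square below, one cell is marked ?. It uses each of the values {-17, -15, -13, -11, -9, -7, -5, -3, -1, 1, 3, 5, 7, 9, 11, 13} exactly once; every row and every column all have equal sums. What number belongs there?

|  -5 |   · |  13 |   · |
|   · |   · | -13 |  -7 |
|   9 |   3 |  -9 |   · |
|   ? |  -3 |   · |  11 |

-17

The 16 entries sum to -32, so each line sums to -32/4 = -8.
Row 3 needs -8; the known cells sum to 3, so (3,4) = -11.
The remaining cell in column 3 is (4,3) = -8 − (-9) = 1.
Using column 4: -7 + (-11) + 11 + ? → (1,4) = -8 − (-7) = -1.
Row 1 needs -8; the known cells sum to 7, so (1,2) = -15.
The remaining cell in row 4 is (4,1) = -8 − 9 = -17.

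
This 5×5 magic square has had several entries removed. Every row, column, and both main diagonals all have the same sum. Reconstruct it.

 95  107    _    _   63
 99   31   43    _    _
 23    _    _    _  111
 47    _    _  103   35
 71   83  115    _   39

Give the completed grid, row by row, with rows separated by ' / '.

Column 1 is already complete: 95 + 99 + 23 + 47 + 71 = 335, so that is the magic constant.
Row 5: 71 + 83 + 115 + 39 + ? = 335, so (5,4) = 27.
The remaining cell in column 5 is (2,5) = 335 − 248 = 87.
Using main diagonal: 95 + 31 + 103 + 39 + ? → (3,3) = 335 − 268 = 67.
Row 2: 99 + 31 + 43 + 87 + ? = 335, so (2,4) = 75.
Anti-diagonal needs 335; the known cells sum to 276, so (4,2) = 59.
From row 4, 335 − (47 + 59 + 103 + 35) gives (4,3) = 91.
Column 2: 107 + 31 + 59 + 83 + ? = 335, so (3,2) = 55.
The remaining cell in column 3 is (1,3) = 335 − 316 = 19.
The remaining cell in row 1 is (1,4) = 335 − 284 = 51.
Row 3 must total 335; the given cells sum to 256, so (3,4) = 79.

95 107 19 51 63 / 99 31 43 75 87 / 23 55 67 79 111 / 47 59 91 103 35 / 71 83 115 27 39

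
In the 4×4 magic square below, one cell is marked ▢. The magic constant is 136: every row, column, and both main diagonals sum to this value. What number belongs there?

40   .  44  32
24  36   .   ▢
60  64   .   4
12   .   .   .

48

From row 1, 136 − (40 + 44 + 32) gives (1,2) = 20.
Row 3 must total 136; the given cells sum to 128, so (3,3) = 8.
Using column 2: 20 + 36 + 64 + ? → (4,2) = 136 − 120 = 16.
Main diagonal: 40 + 36 + 8 + ? = 136, so (4,4) = 52.
The remaining cell in anti-diagonal is (2,3) = 136 − 108 = 28.
Row 2 must total 136; the given cells sum to 88, so (2,4) = 48.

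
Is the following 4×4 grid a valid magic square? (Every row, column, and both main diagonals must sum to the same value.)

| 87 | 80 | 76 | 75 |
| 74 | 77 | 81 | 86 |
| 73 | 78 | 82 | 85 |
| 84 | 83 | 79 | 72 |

Row 1: 87 + 80 + 76 + 75 = 318.
Row 2: 74 + 77 + 81 + 86 = 318.
Row 3: 73 + 78 + 82 + 85 = 318.
Row 4: 84 + 83 + 79 + 72 = 318.
Column 1: 87 + 74 + 73 + 84 = 318.
Column 2: 80 + 77 + 78 + 83 = 318.
Column 3: 76 + 81 + 82 + 79 = 318.
Column 4: 75 + 86 + 85 + 72 = 318.
Main diagonal: 87 + 77 + 82 + 72 = 318.
Anti-diagonal: 75 + 81 + 78 + 84 = 318.
All lines sum to 318.

Yes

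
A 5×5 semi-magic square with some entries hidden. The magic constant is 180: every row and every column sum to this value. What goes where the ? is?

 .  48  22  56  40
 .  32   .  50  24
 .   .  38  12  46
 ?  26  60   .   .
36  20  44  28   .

From row 1, 180 − (48 + 22 + 56 + 40) gives (1,1) = 14.
Row 5: 36 + 20 + 44 + 28 + ? = 180, so (5,5) = 52.
Column 2: 48 + 32 + 26 + 20 + ? = 180, so (3,2) = 54.
Column 3: 22 + 38 + 60 + 44 + ? = 180, so (2,3) = 16.
Column 4: 56 + 50 + 12 + 28 + ? = 180, so (4,4) = 34.
Using column 5: 40 + 24 + 46 + 52 + ? → (4,5) = 180 − 162 = 18.
From row 2, 180 − (32 + 16 + 50 + 24) gives (2,1) = 58.
The remaining cell in row 3 is (3,1) = 180 − 150 = 30.
The remaining cell in row 4 is (4,1) = 180 − 138 = 42.

42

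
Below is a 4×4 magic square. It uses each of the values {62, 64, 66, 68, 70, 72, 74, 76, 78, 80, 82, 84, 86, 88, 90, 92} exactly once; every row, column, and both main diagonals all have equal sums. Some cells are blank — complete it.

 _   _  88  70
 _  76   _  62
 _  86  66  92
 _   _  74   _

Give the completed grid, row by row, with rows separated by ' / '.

82 68 88 70 / 90 76 80 62 / 64 86 66 92 / 72 78 74 84

The 16 entries sum to 1232, so each line sums to 1232/4 = 308.
The remaining cell in row 3 is (3,1) = 308 − 244 = 64.
Using column 3: 88 + 66 + 74 + ? → (2,3) = 308 − 228 = 80.
Column 4: 70 + 62 + 92 + ? = 308, so (4,4) = 84.
Using main diagonal: 76 + 66 + 84 + ? → (1,1) = 308 − 226 = 82.
The remaining cell in anti-diagonal is (4,1) = 308 − 236 = 72.
Row 1: 82 + 88 + 70 + ? = 308, so (1,2) = 68.
Row 2 must total 308; the given cells sum to 218, so (2,1) = 90.
From row 4, 308 − (72 + 74 + 84) gives (4,2) = 78.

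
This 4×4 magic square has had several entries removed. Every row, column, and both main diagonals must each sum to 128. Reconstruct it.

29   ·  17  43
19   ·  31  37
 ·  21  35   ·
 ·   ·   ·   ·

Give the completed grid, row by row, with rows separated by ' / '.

29 39 17 43 / 19 41 31 37 / 47 21 35 25 / 33 27 45 23

Row 1 needs 128; the known cells sum to 89, so (1,2) = 39.
From row 2, 128 − (19 + 31 + 37) gives (2,2) = 41.
Column 2 needs 128; the known cells sum to 101, so (4,2) = 27.
Column 3 must total 128; the given cells sum to 83, so (4,3) = 45.
From main diagonal, 128 − (29 + 41 + 35) gives (4,4) = 23.
Anti-diagonal needs 128; the known cells sum to 95, so (4,1) = 33.
Column 1: 29 + 19 + 33 + ? = 128, so (3,1) = 47.
Using column 4: 43 + 37 + 23 + ? → (3,4) = 128 − 103 = 25.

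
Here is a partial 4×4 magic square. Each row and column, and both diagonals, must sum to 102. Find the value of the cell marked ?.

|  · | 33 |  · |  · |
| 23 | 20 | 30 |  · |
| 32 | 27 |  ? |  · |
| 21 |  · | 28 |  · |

The remaining cell in row 2 is (2,4) = 102 − 73 = 29.
The remaining cell in column 1 is (1,1) = 102 − 76 = 26.
Using column 2: 33 + 20 + 27 + ? → (4,2) = 102 − 80 = 22.
From anti-diagonal, 102 − (30 + 27 + 21) gives (1,4) = 24.
The remaining cell in row 1 is (1,3) = 102 − 83 = 19.
The remaining cell in row 4 is (4,4) = 102 − 71 = 31.
Column 3 needs 102; the known cells sum to 77, so (3,3) = 25.

25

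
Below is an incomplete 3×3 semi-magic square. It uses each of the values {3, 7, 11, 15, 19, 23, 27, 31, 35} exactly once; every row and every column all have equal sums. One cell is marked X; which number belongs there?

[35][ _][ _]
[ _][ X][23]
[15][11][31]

27

The 9 entries sum to 171, so each line sums to 171/3 = 57.
Column 1 must total 57; the given cells sum to 50, so (2,1) = 7.
Using column 3: 23 + 31 + ? → (1,3) = 57 − 54 = 3.
From row 1, 57 − (35 + 3) gives (1,2) = 19.
Row 2 needs 57; the known cells sum to 30, so (2,2) = 27.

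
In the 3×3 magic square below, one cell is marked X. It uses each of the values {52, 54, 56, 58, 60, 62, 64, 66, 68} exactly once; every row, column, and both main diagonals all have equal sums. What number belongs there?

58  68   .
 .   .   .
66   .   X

62

The 9 entries sum to 540, so each line sums to 540/3 = 180.
The remaining cell in row 1 is (1,3) = 180 − 126 = 54.
Using column 1: 58 + 66 + ? → (2,1) = 180 − 124 = 56.
Using anti-diagonal: 54 + 66 + ? → (2,2) = 180 − 120 = 60.
From row 2, 180 − (56 + 60) gives (2,3) = 64.
Using column 2: 68 + 60 + ? → (3,2) = 180 − 128 = 52.
Using column 3: 54 + 64 + ? → (3,3) = 180 − 118 = 62.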